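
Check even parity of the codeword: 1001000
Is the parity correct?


Number of 1s: 2

Yes, parity is correct (2 ones)


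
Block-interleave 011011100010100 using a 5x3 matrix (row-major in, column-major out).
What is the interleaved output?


Matrix:
  011
  011
  100
  010
  100
Read columns: 001011101011000

001011101011000


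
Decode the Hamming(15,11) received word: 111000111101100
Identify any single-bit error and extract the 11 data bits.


Syndrome = 13: error at position 13

Data: 10011101000 (corrected bit 13)


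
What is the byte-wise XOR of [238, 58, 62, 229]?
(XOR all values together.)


XOR chain: 238 ^ 58 ^ 62 ^ 229 = 15

15


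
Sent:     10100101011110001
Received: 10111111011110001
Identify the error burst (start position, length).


XOR: 00011010000000000

Burst at position 3, length 4


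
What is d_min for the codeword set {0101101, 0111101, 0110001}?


Comparing all pairs, minimum distance: 1
Can detect 0 errors, correct 0 errors

1


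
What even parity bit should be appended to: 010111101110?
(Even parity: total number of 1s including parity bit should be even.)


Number of 1s in data: 8
Parity bit: 0

0


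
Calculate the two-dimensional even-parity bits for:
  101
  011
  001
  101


Row parities: 0010
Column parities: 010

Row P: 0010, Col P: 010, Corner: 1


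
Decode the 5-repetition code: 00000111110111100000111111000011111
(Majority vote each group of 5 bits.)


Groups: 00000, 11111, 01111, 00000, 11111, 10000, 11111
Majority votes: 0110101

0110101


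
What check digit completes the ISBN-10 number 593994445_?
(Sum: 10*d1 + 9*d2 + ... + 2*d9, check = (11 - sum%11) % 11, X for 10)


Weighted sum: 330
330 mod 11 = 0

Check digit: 0


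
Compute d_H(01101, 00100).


XOR: 01001
Count of 1s: 2

2


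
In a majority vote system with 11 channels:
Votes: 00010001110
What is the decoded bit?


Ones: 4 out of 11
Threshold: 6

0 (4/11 voted 1)


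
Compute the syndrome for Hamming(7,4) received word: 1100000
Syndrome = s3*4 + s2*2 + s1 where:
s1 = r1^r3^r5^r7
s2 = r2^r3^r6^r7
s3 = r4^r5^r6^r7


s1=1, s2=1, s3=0

Syndrome = 3 (error at position 3)


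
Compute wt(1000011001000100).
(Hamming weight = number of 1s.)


Counting 1s in 1000011001000100

5


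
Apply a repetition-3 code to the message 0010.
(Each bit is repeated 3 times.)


Each bit -> 3 copies

000000111000


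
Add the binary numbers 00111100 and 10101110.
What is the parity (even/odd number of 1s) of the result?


00111100 = 60
10101110 = 174
Sum = 234 = 11101010
1s count = 5

odd parity (5 ones in 11101010)


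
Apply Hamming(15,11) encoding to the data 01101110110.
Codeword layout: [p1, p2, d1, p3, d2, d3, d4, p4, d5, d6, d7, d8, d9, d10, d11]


Parity bits: p1=0, p2=0, p3=0, p4=1

000011011110110


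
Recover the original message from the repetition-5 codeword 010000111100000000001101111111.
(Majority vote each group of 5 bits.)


Groups: 01000, 01111, 00000, 00000, 11011, 11111
Majority votes: 010011

010011


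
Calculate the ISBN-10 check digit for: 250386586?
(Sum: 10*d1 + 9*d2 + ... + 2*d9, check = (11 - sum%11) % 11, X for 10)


Weighted sum: 220
220 mod 11 = 0

Check digit: 0


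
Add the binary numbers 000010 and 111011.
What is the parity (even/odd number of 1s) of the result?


000010 = 2
111011 = 59
Sum = 61 = 111101
1s count = 5

odd parity (5 ones in 111101)


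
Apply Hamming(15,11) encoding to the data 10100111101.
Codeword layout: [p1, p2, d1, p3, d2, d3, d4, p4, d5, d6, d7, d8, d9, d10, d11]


Parity bits: p1=0, p2=1, p3=0, p4=1

011001010111101


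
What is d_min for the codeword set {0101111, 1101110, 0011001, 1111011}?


Comparing all pairs, minimum distance: 2
Can detect 1 errors, correct 0 errors

2


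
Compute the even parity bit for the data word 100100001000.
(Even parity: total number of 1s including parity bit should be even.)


Number of 1s in data: 3
Parity bit: 1

1


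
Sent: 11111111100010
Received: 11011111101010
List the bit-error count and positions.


XOR: 00100000001000

2 error(s) at position(s): 2, 10


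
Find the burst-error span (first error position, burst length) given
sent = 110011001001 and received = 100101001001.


XOR: 010110000000

Burst at position 1, length 4


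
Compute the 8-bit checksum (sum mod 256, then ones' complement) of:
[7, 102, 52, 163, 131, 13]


Sum = 468 mod 256 = 212
Complement = 43

43


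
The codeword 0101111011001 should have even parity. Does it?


Number of 1s: 8

Yes, parity is correct (8 ones)


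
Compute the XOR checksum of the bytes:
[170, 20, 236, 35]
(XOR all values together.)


XOR chain: 170 ^ 20 ^ 236 ^ 35 = 113

113


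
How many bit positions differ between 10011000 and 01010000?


XOR: 11001000
Count of 1s: 3

3


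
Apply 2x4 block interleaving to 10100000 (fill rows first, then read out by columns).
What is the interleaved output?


Matrix:
  1010
  0000
Read columns: 10001000

10001000


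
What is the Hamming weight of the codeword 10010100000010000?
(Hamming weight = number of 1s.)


Counting 1s in 10010100000010000

4


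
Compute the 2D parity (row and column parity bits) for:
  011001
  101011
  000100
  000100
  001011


Row parities: 10111
Column parities: 111001

Row P: 10111, Col P: 111001, Corner: 0


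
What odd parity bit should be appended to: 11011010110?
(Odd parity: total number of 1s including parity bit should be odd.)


Number of 1s in data: 7
Parity bit: 0

0


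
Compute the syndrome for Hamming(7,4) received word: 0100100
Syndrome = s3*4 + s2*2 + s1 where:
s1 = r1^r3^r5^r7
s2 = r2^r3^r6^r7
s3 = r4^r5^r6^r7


s1=1, s2=1, s3=1

Syndrome = 7 (error at position 7)


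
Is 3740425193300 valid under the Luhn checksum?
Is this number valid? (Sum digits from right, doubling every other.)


Luhn sum = 45
45 mod 10 = 5

Invalid (Luhn sum mod 10 = 5)


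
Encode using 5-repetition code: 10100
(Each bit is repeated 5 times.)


Each bit -> 5 copies

1111100000111110000000000


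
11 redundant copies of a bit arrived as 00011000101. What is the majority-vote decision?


Ones: 4 out of 11
Threshold: 6

0 (4/11 voted 1)


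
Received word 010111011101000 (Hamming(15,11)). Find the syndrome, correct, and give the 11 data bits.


Syndrome = 2: error at position 2

Data: 01101101000 (corrected bit 2)


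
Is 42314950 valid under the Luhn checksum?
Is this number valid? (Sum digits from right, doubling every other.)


Luhn sum = 35
35 mod 10 = 5

Invalid (Luhn sum mod 10 = 5)


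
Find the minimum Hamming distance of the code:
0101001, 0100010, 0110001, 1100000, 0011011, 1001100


Comparing all pairs, minimum distance: 2
Can detect 1 errors, correct 0 errors

2


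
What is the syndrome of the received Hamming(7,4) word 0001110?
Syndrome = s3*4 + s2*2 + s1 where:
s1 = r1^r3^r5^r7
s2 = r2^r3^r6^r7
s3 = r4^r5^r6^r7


s1=1, s2=1, s3=1

Syndrome = 7 (error at position 7)


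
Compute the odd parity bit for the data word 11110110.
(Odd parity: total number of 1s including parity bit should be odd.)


Number of 1s in data: 6
Parity bit: 1

1


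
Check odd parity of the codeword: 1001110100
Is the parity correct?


Number of 1s: 5

Yes, parity is correct (5 ones)


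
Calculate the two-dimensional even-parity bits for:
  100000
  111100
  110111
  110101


Row parities: 1010
Column parities: 011110

Row P: 1010, Col P: 011110, Corner: 0


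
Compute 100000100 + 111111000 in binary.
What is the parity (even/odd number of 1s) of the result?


100000100 = 260
111111000 = 504
Sum = 764 = 1011111100
1s count = 7

odd parity (7 ones in 1011111100)


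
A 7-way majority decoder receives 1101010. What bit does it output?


Ones: 4 out of 7
Threshold: 4

1 (4/7 voted 1)


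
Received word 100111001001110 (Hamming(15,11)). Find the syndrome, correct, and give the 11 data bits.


Syndrome = 0: no error detected

Data: 01101001110 (no errors)


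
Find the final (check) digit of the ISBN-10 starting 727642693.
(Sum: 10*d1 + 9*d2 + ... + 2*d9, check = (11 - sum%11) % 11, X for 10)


Weighted sum: 277
277 mod 11 = 2

Check digit: 9


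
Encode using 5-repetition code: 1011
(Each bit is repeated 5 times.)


Each bit -> 5 copies

11111000001111111111


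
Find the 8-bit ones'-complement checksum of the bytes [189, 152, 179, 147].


Sum = 667 mod 256 = 155
Complement = 100

100


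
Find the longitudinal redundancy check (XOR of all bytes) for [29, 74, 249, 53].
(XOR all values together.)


XOR chain: 29 ^ 74 ^ 249 ^ 53 = 155

155


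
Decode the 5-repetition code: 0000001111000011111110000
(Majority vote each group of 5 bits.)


Groups: 00000, 01111, 00001, 11111, 10000
Majority votes: 01010

01010


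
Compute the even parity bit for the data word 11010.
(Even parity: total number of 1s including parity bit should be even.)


Number of 1s in data: 3
Parity bit: 1

1


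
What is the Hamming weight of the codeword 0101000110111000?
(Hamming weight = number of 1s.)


Counting 1s in 0101000110111000

7


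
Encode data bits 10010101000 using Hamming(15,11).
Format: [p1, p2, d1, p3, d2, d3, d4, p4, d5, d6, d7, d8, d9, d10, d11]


Parity bits: p1=0, p2=1, p3=0, p4=0

011000100101000


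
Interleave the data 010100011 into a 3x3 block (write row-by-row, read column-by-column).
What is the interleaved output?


Matrix:
  010
  100
  011
Read columns: 010101001

010101001


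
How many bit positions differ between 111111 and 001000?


XOR: 110111
Count of 1s: 5

5


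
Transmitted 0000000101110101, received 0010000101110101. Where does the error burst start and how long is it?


XOR: 0010000000000000

Burst at position 2, length 1


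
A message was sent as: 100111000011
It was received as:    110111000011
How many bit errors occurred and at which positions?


XOR: 010000000000

1 error(s) at position(s): 1


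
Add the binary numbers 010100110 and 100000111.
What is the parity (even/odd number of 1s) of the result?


010100110 = 166
100000111 = 263
Sum = 429 = 110101101
1s count = 6

even parity (6 ones in 110101101)


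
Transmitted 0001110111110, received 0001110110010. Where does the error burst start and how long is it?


XOR: 0000000001100

Burst at position 9, length 2


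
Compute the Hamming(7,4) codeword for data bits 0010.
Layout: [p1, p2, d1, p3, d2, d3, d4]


Parity bits: p1=0, p2=1, p3=1

0101010


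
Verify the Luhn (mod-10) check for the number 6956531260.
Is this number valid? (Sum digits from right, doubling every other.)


Luhn sum = 30
30 mod 10 = 0

Valid (Luhn sum mod 10 = 0)


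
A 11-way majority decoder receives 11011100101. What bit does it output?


Ones: 7 out of 11
Threshold: 6

1 (7/11 voted 1)


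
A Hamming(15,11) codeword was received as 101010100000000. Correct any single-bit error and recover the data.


Syndrome = 0: no error detected

Data: 11010000000 (no errors)


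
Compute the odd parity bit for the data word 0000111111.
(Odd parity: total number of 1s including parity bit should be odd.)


Number of 1s in data: 6
Parity bit: 1

1


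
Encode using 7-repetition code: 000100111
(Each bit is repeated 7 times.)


Each bit -> 7 copies

000000000000000000000111111100000000000000111111111111111111111


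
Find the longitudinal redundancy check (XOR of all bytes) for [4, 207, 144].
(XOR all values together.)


XOR chain: 4 ^ 207 ^ 144 = 91

91


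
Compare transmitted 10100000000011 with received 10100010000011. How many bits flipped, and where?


XOR: 00000010000000

1 error(s) at position(s): 6


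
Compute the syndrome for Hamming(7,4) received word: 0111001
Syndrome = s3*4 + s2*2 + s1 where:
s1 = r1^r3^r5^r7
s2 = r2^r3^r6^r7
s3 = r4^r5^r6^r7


s1=0, s2=1, s3=0

Syndrome = 2 (error at position 2)


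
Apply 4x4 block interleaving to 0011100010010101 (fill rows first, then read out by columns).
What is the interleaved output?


Matrix:
  0011
  1000
  1001
  0101
Read columns: 0110000110001011

0110000110001011


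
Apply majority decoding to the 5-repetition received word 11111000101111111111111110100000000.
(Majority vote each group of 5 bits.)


Groups: 11111, 00010, 11111, 11111, 11111, 01000, 00000
Majority votes: 1011100

1011100


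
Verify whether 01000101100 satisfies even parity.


Number of 1s: 4

Yes, parity is correct (4 ones)


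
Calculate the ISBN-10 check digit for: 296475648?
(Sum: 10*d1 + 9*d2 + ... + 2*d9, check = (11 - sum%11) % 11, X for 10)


Weighted sum: 296
296 mod 11 = 10

Check digit: 1


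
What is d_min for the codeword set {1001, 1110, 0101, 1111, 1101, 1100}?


Comparing all pairs, minimum distance: 1
Can detect 0 errors, correct 0 errors

1


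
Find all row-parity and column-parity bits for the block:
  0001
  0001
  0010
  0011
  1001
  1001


Row parities: 111000
Column parities: 0001

Row P: 111000, Col P: 0001, Corner: 1


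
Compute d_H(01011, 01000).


XOR: 00011
Count of 1s: 2

2


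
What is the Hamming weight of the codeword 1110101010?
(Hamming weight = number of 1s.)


Counting 1s in 1110101010

6


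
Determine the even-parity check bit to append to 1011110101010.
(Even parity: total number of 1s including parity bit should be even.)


Number of 1s in data: 8
Parity bit: 0

0


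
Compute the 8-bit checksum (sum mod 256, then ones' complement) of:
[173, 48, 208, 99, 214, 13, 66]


Sum = 821 mod 256 = 53
Complement = 202

202


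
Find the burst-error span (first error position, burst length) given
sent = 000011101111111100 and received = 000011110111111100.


XOR: 000000011000000000

Burst at position 7, length 2


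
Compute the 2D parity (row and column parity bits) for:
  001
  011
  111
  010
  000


Row parities: 10110
Column parities: 111

Row P: 10110, Col P: 111, Corner: 1


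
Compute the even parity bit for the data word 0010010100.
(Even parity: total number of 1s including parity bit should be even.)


Number of 1s in data: 3
Parity bit: 1

1


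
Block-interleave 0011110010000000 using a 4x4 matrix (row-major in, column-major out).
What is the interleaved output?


Matrix:
  0011
  1100
  1000
  0000
Read columns: 0110010010001000

0110010010001000


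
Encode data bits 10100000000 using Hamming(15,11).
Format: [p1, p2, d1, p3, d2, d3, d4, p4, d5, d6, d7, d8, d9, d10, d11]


Parity bits: p1=1, p2=0, p3=1, p4=0

101101000000000


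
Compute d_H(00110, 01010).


XOR: 01100
Count of 1s: 2

2


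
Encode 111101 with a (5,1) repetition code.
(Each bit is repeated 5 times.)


Each bit -> 5 copies

111111111111111111110000011111


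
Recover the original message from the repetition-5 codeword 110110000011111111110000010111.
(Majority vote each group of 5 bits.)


Groups: 11011, 00000, 11111, 11111, 00000, 10111
Majority votes: 101101

101101


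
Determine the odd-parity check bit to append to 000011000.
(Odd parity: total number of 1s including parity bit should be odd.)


Number of 1s in data: 2
Parity bit: 1

1


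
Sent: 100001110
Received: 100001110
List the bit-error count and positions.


XOR: 000000000

0 errors (received matches sent)


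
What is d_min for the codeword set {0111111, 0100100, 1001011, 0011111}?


Comparing all pairs, minimum distance: 1
Can detect 0 errors, correct 0 errors

1


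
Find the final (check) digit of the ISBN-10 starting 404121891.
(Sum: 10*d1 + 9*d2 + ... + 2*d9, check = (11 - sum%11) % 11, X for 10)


Weighted sum: 157
157 mod 11 = 3

Check digit: 8


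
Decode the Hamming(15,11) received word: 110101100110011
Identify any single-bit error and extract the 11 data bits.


Syndrome = 6: error at position 6

Data: 00010110011 (corrected bit 6)


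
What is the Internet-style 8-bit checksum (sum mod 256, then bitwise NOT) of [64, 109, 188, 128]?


Sum = 489 mod 256 = 233
Complement = 22

22


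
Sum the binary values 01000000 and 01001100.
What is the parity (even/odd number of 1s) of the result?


01000000 = 64
01001100 = 76
Sum = 140 = 10001100
1s count = 3

odd parity (3 ones in 10001100)


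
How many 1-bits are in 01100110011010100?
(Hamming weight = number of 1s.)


Counting 1s in 01100110011010100

8


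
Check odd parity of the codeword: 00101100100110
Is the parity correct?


Number of 1s: 6

No, parity error (6 ones)


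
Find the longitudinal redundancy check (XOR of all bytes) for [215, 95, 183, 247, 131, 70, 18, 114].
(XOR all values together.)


XOR chain: 215 ^ 95 ^ 183 ^ 247 ^ 131 ^ 70 ^ 18 ^ 114 = 109

109


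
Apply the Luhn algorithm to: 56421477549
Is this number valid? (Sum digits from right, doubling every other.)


Luhn sum = 59
59 mod 10 = 9

Invalid (Luhn sum mod 10 = 9)


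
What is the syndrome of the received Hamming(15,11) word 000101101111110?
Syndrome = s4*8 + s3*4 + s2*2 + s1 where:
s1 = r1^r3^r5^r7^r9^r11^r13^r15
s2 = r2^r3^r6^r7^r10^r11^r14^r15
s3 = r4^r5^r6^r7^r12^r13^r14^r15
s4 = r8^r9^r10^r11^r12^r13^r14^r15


s1=0, s2=1, s3=0, s4=0

Syndrome = 2 (error at position 2)


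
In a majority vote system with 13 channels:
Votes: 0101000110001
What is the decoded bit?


Ones: 5 out of 13
Threshold: 7

0 (5/13 voted 1)


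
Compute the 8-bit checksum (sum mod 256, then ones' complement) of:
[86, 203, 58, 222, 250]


Sum = 819 mod 256 = 51
Complement = 204

204


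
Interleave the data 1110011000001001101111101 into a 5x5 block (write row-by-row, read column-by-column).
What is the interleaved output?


Matrix:
  11100
  11000
  00100
  11011
  11101
Read columns: 1101111011101010001000011

1101111011101010001000011


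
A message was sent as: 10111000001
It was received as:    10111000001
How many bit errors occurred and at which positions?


XOR: 00000000000

0 errors (received matches sent)


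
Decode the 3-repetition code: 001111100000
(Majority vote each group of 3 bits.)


Groups: 001, 111, 100, 000
Majority votes: 0100

0100


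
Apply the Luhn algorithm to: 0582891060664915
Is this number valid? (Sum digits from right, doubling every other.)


Luhn sum = 68
68 mod 10 = 8

Invalid (Luhn sum mod 10 = 8)


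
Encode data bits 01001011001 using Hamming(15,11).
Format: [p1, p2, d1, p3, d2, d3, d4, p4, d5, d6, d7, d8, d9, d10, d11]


Parity bits: p1=0, p2=0, p3=1, p4=0

000110001011001


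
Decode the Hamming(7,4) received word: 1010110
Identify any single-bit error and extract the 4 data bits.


Syndrome = 1: error at position 1

Data: 1110 (corrected bit 1)


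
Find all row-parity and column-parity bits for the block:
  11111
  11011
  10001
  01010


Row parities: 1000
Column parities: 11111

Row P: 1000, Col P: 11111, Corner: 1


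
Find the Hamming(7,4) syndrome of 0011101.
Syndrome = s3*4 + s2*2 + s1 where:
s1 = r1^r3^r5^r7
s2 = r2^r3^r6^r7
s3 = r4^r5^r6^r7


s1=1, s2=0, s3=1

Syndrome = 5 (error at position 5)


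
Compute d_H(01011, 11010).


XOR: 10001
Count of 1s: 2

2


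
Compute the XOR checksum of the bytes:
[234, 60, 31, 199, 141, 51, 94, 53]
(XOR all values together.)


XOR chain: 234 ^ 60 ^ 31 ^ 199 ^ 141 ^ 51 ^ 94 ^ 53 = 219

219


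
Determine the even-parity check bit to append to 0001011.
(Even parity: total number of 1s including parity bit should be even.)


Number of 1s in data: 3
Parity bit: 1

1


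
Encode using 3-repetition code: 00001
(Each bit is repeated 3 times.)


Each bit -> 3 copies

000000000000111


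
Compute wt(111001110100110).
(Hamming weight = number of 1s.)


Counting 1s in 111001110100110

9


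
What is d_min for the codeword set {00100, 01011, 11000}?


Comparing all pairs, minimum distance: 3
Can detect 2 errors, correct 1 errors

3


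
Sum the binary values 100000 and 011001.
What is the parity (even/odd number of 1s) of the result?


100000 = 32
011001 = 25
Sum = 57 = 111001
1s count = 4

even parity (4 ones in 111001)


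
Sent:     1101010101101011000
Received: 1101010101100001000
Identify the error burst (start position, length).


XOR: 0000000000001010000

Burst at position 12, length 3


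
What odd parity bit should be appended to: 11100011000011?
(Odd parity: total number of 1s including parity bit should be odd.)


Number of 1s in data: 7
Parity bit: 0

0


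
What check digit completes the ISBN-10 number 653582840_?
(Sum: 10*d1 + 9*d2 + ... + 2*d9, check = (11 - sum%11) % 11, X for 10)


Weighted sum: 266
266 mod 11 = 2

Check digit: 9


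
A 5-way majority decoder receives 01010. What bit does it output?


Ones: 2 out of 5
Threshold: 3

0 (2/5 voted 1)


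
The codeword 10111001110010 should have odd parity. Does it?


Number of 1s: 8

No, parity error (8 ones)


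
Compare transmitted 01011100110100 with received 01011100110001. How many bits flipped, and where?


XOR: 00000000000101

2 error(s) at position(s): 11, 13


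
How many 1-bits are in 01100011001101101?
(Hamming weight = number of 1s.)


Counting 1s in 01100011001101101

9


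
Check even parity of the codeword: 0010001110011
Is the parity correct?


Number of 1s: 6

Yes, parity is correct (6 ones)


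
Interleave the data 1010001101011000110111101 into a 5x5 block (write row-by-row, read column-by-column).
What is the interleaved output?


Matrix:
  10100
  01101
  01100
  01101
  11101
Read columns: 1000101111111110000001011

1000101111111110000001011


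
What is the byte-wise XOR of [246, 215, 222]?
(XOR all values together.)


XOR chain: 246 ^ 215 ^ 222 = 255

255


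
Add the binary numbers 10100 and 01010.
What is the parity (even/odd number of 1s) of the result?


10100 = 20
01010 = 10
Sum = 30 = 11110
1s count = 4

even parity (4 ones in 11110)


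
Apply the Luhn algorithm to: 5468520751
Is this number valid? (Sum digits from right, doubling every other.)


Luhn sum = 28
28 mod 10 = 8

Invalid (Luhn sum mod 10 = 8)


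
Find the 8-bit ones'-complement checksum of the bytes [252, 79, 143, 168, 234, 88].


Sum = 964 mod 256 = 196
Complement = 59

59


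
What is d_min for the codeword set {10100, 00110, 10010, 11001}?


Comparing all pairs, minimum distance: 2
Can detect 1 errors, correct 0 errors

2


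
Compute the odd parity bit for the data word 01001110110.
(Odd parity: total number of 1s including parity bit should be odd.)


Number of 1s in data: 6
Parity bit: 1

1


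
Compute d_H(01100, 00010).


XOR: 01110
Count of 1s: 3

3


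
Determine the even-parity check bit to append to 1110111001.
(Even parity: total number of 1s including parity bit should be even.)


Number of 1s in data: 7
Parity bit: 1

1


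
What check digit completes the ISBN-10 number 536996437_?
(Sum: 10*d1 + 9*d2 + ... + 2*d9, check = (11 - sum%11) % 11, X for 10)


Weighted sum: 311
311 mod 11 = 3

Check digit: 8


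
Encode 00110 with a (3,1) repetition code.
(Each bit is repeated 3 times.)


Each bit -> 3 copies

000000111111000


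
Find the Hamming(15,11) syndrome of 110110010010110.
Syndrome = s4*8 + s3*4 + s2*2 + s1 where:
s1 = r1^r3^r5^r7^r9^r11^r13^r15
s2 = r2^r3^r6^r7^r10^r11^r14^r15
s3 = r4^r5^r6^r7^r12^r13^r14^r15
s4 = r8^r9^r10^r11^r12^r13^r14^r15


s1=0, s2=1, s3=0, s4=0

Syndrome = 2 (error at position 2)


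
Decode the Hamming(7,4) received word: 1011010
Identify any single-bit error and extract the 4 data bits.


Syndrome = 0: no error detected

Data: 1010 (no errors)


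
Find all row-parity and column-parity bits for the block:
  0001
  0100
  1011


Row parities: 111
Column parities: 1110

Row P: 111, Col P: 1110, Corner: 1


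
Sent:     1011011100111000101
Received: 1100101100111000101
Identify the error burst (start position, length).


XOR: 0111110000000000000

Burst at position 1, length 5


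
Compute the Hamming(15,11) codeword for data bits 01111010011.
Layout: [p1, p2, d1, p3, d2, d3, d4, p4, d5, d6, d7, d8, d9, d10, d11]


Parity bits: p1=1, p2=1, p3=1, p4=0

110111101010011


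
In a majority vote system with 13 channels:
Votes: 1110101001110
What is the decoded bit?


Ones: 8 out of 13
Threshold: 7

1 (8/13 voted 1)


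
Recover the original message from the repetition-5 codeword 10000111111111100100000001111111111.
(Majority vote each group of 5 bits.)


Groups: 10000, 11111, 11111, 00100, 00000, 11111, 11111
Majority votes: 0110011

0110011


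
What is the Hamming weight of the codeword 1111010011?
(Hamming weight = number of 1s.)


Counting 1s in 1111010011

7


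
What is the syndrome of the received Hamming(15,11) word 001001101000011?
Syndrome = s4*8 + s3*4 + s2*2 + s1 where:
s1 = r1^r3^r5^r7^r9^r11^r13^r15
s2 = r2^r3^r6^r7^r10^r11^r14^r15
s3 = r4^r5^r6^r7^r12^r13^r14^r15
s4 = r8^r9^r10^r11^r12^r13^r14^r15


s1=0, s2=1, s3=0, s4=1

Syndrome = 10 (error at position 10)


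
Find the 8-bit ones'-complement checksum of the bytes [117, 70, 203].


Sum = 390 mod 256 = 134
Complement = 121

121


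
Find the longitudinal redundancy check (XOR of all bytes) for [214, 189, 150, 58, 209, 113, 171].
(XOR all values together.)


XOR chain: 214 ^ 189 ^ 150 ^ 58 ^ 209 ^ 113 ^ 171 = 204

204


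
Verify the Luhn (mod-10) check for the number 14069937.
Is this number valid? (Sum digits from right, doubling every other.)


Luhn sum = 43
43 mod 10 = 3

Invalid (Luhn sum mod 10 = 3)


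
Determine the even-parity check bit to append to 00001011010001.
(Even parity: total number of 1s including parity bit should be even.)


Number of 1s in data: 5
Parity bit: 1

1


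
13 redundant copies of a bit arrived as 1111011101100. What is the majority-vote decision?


Ones: 9 out of 13
Threshold: 7

1 (9/13 voted 1)


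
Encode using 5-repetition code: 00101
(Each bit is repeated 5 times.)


Each bit -> 5 copies

0000000000111110000011111


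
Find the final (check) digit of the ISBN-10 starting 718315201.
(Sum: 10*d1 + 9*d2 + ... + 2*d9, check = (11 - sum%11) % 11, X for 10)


Weighted sum: 205
205 mod 11 = 7

Check digit: 4


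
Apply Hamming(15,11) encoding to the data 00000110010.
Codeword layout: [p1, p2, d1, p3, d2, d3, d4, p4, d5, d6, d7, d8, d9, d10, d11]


Parity bits: p1=1, p2=1, p3=1, p4=1

110100010110010


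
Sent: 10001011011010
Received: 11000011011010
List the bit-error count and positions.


XOR: 01001000000000

2 error(s) at position(s): 1, 4


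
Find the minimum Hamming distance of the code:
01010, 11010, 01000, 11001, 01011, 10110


Comparing all pairs, minimum distance: 1
Can detect 0 errors, correct 0 errors

1


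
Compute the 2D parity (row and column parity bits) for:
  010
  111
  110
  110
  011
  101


Row parities: 110000
Column parities: 011

Row P: 110000, Col P: 011, Corner: 0


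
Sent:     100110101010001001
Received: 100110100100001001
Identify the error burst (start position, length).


XOR: 000000001110000000

Burst at position 8, length 3


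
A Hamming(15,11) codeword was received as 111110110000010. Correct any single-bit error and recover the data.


Syndrome = 0: no error detected

Data: 11010000010 (no errors)


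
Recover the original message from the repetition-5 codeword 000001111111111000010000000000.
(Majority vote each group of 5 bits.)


Groups: 00000, 11111, 11111, 00001, 00000, 00000
Majority votes: 011000

011000


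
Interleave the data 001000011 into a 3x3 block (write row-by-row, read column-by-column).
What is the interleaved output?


Matrix:
  001
  000
  011
Read columns: 000001101

000001101


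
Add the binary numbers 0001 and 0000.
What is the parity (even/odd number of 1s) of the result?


0001 = 1
0000 = 0
Sum = 1 = 1
1s count = 1

odd parity (1 ones in 1)


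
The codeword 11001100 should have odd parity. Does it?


Number of 1s: 4

No, parity error (4 ones)


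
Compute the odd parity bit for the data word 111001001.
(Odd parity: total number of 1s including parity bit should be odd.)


Number of 1s in data: 5
Parity bit: 0

0


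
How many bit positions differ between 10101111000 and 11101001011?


XOR: 01000110011
Count of 1s: 5

5


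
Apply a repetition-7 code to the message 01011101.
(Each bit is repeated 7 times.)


Each bit -> 7 copies

00000001111111000000011111111111111111111100000001111111


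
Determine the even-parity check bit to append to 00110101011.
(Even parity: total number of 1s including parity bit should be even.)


Number of 1s in data: 6
Parity bit: 0

0


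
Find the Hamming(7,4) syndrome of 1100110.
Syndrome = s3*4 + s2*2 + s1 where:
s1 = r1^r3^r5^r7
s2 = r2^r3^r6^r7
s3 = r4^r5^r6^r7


s1=0, s2=0, s3=0

Syndrome = 0 (no error)


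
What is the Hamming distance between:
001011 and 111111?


XOR: 110100
Count of 1s: 3

3


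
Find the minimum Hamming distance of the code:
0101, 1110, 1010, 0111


Comparing all pairs, minimum distance: 1
Can detect 0 errors, correct 0 errors

1


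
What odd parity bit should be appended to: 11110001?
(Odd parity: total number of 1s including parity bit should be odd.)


Number of 1s in data: 5
Parity bit: 0

0


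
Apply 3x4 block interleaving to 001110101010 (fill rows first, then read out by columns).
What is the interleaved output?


Matrix:
  0011
  1010
  1010
Read columns: 011000111100

011000111100


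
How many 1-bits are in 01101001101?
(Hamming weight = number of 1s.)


Counting 1s in 01101001101

6


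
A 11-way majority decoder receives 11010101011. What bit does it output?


Ones: 7 out of 11
Threshold: 6

1 (7/11 voted 1)


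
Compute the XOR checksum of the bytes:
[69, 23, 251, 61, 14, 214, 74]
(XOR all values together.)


XOR chain: 69 ^ 23 ^ 251 ^ 61 ^ 14 ^ 214 ^ 74 = 6

6


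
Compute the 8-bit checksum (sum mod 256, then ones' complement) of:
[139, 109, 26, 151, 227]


Sum = 652 mod 256 = 140
Complement = 115

115


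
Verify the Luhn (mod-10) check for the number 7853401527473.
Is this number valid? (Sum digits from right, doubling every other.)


Luhn sum = 50
50 mod 10 = 0

Valid (Luhn sum mod 10 = 0)


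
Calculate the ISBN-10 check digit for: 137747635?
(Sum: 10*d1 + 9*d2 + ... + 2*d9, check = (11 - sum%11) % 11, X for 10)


Weighted sum: 244
244 mod 11 = 2

Check digit: 9


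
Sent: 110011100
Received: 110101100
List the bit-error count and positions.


XOR: 000110000

2 error(s) at position(s): 3, 4


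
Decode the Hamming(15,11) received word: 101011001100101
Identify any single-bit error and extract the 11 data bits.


Syndrome = 0: no error detected

Data: 11101100101 (no errors)


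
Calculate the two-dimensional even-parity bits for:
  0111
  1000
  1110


Row parities: 111
Column parities: 0001

Row P: 111, Col P: 0001, Corner: 1


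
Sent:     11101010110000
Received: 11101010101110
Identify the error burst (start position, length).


XOR: 00000000011110

Burst at position 9, length 4


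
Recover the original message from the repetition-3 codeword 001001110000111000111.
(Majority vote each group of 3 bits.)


Groups: 001, 001, 110, 000, 111, 000, 111
Majority votes: 0010101

0010101


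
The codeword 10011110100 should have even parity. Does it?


Number of 1s: 6

Yes, parity is correct (6 ones)


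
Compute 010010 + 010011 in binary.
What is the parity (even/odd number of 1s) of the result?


010010 = 18
010011 = 19
Sum = 37 = 100101
1s count = 3

odd parity (3 ones in 100101)


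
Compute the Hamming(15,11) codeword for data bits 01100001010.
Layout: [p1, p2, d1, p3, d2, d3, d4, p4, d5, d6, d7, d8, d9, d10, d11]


Parity bits: p1=1, p2=0, p3=0, p4=0

100011000001010


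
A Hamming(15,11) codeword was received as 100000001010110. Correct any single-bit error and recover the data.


Syndrome = 0: no error detected

Data: 00001010110 (no errors)


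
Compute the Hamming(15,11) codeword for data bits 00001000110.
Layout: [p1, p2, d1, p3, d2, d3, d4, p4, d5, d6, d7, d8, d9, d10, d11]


Parity bits: p1=0, p2=1, p3=0, p4=1

010000011000110


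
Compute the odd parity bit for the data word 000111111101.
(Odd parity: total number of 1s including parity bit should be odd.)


Number of 1s in data: 8
Parity bit: 1

1


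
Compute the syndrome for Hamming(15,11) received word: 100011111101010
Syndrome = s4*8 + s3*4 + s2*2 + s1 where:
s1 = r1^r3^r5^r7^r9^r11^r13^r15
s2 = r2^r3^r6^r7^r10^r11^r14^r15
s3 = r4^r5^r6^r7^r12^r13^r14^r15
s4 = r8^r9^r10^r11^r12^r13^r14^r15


s1=0, s2=0, s3=1, s4=1

Syndrome = 12 (error at position 12)


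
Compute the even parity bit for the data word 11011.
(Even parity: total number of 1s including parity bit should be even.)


Number of 1s in data: 4
Parity bit: 0

0


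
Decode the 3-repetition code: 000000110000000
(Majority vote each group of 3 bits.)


Groups: 000, 000, 110, 000, 000
Majority votes: 00100

00100


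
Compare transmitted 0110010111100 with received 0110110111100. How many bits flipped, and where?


XOR: 0000100000000

1 error(s) at position(s): 4


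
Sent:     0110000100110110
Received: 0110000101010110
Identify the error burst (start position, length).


XOR: 0000000001100000

Burst at position 9, length 2


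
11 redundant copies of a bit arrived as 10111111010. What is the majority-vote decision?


Ones: 8 out of 11
Threshold: 6

1 (8/11 voted 1)


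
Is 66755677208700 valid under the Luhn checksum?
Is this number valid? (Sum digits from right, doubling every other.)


Luhn sum = 56
56 mod 10 = 6

Invalid (Luhn sum mod 10 = 6)


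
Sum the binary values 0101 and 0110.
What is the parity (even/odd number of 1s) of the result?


0101 = 5
0110 = 6
Sum = 11 = 1011
1s count = 3

odd parity (3 ones in 1011)


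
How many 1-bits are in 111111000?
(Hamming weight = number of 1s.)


Counting 1s in 111111000

6


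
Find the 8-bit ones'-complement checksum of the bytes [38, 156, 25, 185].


Sum = 404 mod 256 = 148
Complement = 107

107


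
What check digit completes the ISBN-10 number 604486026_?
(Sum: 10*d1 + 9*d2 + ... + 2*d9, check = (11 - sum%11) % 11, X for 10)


Weighted sum: 216
216 mod 11 = 7

Check digit: 4


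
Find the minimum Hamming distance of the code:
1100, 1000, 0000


Comparing all pairs, minimum distance: 1
Can detect 0 errors, correct 0 errors

1


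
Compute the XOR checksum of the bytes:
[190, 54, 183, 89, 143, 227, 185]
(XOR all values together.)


XOR chain: 190 ^ 54 ^ 183 ^ 89 ^ 143 ^ 227 ^ 185 = 179

179


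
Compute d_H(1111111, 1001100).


XOR: 0110011
Count of 1s: 4

4


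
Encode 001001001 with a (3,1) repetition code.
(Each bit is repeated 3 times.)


Each bit -> 3 copies

000000111000000111000000111


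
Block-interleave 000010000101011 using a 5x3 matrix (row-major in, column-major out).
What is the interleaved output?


Matrix:
  000
  010
  000
  101
  011
Read columns: 000100100100011

000100100100011


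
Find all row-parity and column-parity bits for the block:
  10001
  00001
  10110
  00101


Row parities: 0110
Column parities: 00011

Row P: 0110, Col P: 00011, Corner: 0


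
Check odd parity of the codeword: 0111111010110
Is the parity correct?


Number of 1s: 9

Yes, parity is correct (9 ones)


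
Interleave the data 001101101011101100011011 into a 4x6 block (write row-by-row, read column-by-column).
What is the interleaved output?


Matrix:
  001101
  101011
  101100
  011011
Read columns: 011000011111101001011101

011000011111101001011101


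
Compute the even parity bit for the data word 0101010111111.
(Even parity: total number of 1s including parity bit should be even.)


Number of 1s in data: 9
Parity bit: 1

1


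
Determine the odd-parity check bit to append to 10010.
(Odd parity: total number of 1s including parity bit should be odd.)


Number of 1s in data: 2
Parity bit: 1

1


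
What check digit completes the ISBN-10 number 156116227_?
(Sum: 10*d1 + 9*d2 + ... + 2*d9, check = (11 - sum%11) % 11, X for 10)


Weighted sum: 174
174 mod 11 = 9

Check digit: 2


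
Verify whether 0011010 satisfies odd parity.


Number of 1s: 3

Yes, parity is correct (3 ones)


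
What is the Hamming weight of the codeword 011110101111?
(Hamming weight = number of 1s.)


Counting 1s in 011110101111

9


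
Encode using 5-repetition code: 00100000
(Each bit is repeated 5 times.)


Each bit -> 5 copies

0000000000111110000000000000000000000000


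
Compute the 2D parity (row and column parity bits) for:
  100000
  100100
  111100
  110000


Row parities: 1000
Column parities: 001000

Row P: 1000, Col P: 001000, Corner: 1


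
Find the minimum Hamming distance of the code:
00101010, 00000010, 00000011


Comparing all pairs, minimum distance: 1
Can detect 0 errors, correct 0 errors

1


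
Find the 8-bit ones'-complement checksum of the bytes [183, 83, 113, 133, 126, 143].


Sum = 781 mod 256 = 13
Complement = 242

242


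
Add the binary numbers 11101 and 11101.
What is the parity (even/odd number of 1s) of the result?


11101 = 29
11101 = 29
Sum = 58 = 111010
1s count = 4

even parity (4 ones in 111010)


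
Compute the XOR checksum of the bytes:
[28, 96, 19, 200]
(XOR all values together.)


XOR chain: 28 ^ 96 ^ 19 ^ 200 = 167

167


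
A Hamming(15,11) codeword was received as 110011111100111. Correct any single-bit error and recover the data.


Syndrome = 0: no error detected

Data: 01111100111 (no errors)


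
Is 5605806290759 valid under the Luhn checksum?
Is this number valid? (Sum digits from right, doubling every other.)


Luhn sum = 53
53 mod 10 = 3

Invalid (Luhn sum mod 10 = 3)


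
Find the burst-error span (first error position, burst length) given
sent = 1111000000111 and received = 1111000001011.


XOR: 0000000001100

Burst at position 9, length 2


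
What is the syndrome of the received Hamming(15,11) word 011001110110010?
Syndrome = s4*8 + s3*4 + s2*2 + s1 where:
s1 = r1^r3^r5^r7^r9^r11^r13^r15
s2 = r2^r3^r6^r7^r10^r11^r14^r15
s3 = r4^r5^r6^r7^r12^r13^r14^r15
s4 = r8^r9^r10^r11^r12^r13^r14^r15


s1=1, s2=1, s3=1, s4=0

Syndrome = 7 (error at position 7)


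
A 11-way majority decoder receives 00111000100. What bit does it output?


Ones: 4 out of 11
Threshold: 6

0 (4/11 voted 1)


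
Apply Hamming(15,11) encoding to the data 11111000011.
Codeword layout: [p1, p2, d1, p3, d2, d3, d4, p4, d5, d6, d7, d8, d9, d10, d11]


Parity bits: p1=1, p2=1, p3=1, p4=1

111111111000011


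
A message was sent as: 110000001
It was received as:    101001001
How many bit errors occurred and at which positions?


XOR: 011001000

3 error(s) at position(s): 1, 2, 5


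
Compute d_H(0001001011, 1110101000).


XOR: 1111100011
Count of 1s: 7

7


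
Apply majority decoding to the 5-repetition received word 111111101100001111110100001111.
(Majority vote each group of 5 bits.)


Groups: 11111, 11011, 00001, 11111, 01000, 01111
Majority votes: 110101

110101


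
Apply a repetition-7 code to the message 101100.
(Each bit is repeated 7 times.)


Each bit -> 7 copies

111111100000001111111111111100000000000000


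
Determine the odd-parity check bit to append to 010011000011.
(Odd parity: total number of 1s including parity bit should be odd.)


Number of 1s in data: 5
Parity bit: 0

0
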